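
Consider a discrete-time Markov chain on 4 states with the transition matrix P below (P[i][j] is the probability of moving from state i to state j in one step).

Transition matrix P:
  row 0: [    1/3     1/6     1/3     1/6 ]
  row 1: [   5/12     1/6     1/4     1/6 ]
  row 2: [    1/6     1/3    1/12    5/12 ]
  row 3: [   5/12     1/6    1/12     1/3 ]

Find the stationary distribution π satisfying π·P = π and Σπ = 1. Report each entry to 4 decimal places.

Balance equations π_j = Σ_i π_i·P[i][j]:
  π_0 = 1/3·π_0 + 5/12·π_1 + 1/6·π_2 + 5/12·π_3
  π_1 = 1/6·π_0 + 1/6·π_1 + 1/3·π_2 + 1/6·π_3
  π_2 = 1/3·π_0 + 1/4·π_1 + 1/12·π_2 + 1/12·π_3
  normalize: π_0 + π_1 + π_2 + π_3 = 1
Solving the linear system gives exactly π = [163/482, 193/964, 97/482, 251/964].

π = [0.3382, 0.2002, 0.2012, 0.2604]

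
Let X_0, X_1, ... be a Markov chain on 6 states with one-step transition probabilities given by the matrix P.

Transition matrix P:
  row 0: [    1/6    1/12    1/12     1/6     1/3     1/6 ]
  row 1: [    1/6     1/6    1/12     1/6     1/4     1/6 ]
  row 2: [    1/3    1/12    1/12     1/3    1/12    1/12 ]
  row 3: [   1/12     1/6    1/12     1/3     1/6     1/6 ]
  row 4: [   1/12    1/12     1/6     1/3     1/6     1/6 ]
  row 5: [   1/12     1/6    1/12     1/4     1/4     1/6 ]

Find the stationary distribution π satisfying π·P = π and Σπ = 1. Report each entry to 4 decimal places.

Balance equations π_j = Σ_i π_i·P[i][j]:
  π_0 = 1/6·π_0 + 1/6·π_1 + 1/3·π_2 + 1/12·π_3 + 1/12·π_4 + 1/12·π_5
  π_1 = 1/12·π_0 + 1/6·π_1 + 1/12·π_2 + 1/6·π_3 + 1/12·π_4 + 1/6·π_5
  π_2 = 1/12·π_0 + 1/12·π_1 + 1/12·π_2 + 1/12·π_3 + 1/6·π_4 + 1/12·π_5
  π_3 = 1/6·π_0 + 1/6·π_1 + 1/3·π_2 + 1/3·π_3 + 1/3·π_4 + 1/4·π_5
  π_4 = 1/3·π_0 + 1/4·π_1 + 1/12·π_2 + 1/6·π_3 + 1/6·π_4 + 1/4·π_5
  normalize: π_0 + π_1 + π_2 + π_3 + π_4 + π_5 = 1
Solving the linear system gives exactly π = [30289/232753, 30364/232753, 23354/232753, 64405/232753, 47495/232753, 36846/232753].

π = [0.1301, 0.1305, 0.1003, 0.2767, 0.2041, 0.1583]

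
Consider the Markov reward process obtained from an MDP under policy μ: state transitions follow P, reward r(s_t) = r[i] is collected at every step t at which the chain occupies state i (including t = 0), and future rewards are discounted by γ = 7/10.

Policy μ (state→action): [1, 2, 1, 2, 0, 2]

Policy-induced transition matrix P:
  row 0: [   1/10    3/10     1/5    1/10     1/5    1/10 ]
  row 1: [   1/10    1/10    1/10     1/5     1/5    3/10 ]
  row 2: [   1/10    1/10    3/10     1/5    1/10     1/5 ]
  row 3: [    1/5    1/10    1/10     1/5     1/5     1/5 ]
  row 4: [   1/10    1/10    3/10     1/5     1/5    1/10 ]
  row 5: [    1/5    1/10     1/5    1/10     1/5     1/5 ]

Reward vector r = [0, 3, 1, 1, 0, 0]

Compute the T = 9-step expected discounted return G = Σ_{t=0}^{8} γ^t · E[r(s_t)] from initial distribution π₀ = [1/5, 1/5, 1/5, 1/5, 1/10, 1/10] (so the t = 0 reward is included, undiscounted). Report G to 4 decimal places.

t=0: π = [0.2000, 0.2000, 0.2000, 0.2000, 0.1000, 0.1000], E[r] = 1.0000, γ^t·E[r] = 1.000000, running G = 1.000000
t=1: π = [0.1300, 0.1400, 0.1900, 0.1700, 0.1800, 0.1900], E[r] = 0.7800, γ^t·E[r] = 0.546000, running G = 1.546000
t=2: π = [0.1360, 0.1260, 0.2060, 0.1680, 0.1810, 0.1830], E[r] = 0.7520, γ^t·E[r] = 0.368480, running G = 1.914480
t=3: π = [0.1351, 0.1272, 0.2093, 0.1681, 0.1794, 0.1809], E[r] = 0.7590, γ^t·E[r] = 0.260337, running G = 2.174817
t=4: π = [0.1349, 0.1270, 0.2093, 0.1684, 0.1791, 0.1813], E[r] = 0.7588, γ^t·E[r] = 0.182188, running G = 2.357005
t=5: π = [0.1350, 0.1270, 0.2093, 0.1684, 0.1791, 0.1813], E[r] = 0.7586, γ^t·E[r] = 0.127502, running G = 2.484506
t=6: π = [0.1350, 0.1270, 0.2093, 0.1684, 0.1791, 0.1813], E[r] = 0.7587, γ^t·E[r] = 0.089255, running G = 2.573761
t=7: π = [0.1350, 0.1270, 0.2093, 0.1684, 0.1791, 0.1813], E[r] = 0.7587, γ^t·E[r] = 0.062479, running G = 2.636240
t=8: π = [0.1350, 0.1270, 0.2093, 0.1684, 0.1791, 0.1813], E[r] = 0.7587, γ^t·E[r] = 0.043735, running G = 2.679975

G = 2.6800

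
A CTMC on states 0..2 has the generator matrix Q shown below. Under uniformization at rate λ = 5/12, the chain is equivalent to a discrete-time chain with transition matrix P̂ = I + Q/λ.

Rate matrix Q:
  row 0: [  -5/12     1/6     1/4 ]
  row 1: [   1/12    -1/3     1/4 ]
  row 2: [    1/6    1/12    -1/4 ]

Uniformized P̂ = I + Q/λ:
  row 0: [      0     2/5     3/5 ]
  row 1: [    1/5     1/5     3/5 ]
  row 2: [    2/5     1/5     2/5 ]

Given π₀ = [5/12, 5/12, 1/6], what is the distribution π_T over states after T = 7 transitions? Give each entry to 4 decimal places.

t=0: π = [0.4167, 0.4167, 0.1667]
t=1: π = [0.1500, 0.2833, 0.5667]
t=2: π = [0.2833, 0.2300, 0.4867]
t=3: π = [0.2407, 0.2567, 0.5027]
t=4: π = [0.2524, 0.2481, 0.4995]
t=5: π = [0.2494, 0.2505, 0.5001]
t=6: π = [0.2501, 0.2499, 0.5000]
t=7: π = [0.2500, 0.2500, 0.5000]

π = [0.2500, 0.2500, 0.5000]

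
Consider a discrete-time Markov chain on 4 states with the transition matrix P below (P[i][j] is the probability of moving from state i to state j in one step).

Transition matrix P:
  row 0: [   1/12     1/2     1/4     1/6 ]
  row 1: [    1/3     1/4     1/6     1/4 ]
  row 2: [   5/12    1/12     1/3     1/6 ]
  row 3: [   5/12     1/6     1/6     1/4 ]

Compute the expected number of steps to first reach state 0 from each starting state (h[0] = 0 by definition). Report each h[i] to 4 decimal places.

h = [0.0000, 2.7068, 2.4586, 2.4812]

First-step conditioning: h[0] = 0; for i ≠ 0, h[i] = 1 + Σ_k P[i][k]·h[k].
  h[1] = 1 + 1/4·h[1] + 1/6·h[2] + 1/4·h[3]
  h[2] = 1 + 1/12·h[1] + 1/3·h[2] + 1/6·h[3]
  h[3] = 1 + 1/6·h[1] + 1/6·h[2] + 1/4·h[3]
Solving the 3×3 linear system over states ≠ 0 gives exactly h = [0, 360/133, 327/133, 330/133] (h[0] = 0 is the target).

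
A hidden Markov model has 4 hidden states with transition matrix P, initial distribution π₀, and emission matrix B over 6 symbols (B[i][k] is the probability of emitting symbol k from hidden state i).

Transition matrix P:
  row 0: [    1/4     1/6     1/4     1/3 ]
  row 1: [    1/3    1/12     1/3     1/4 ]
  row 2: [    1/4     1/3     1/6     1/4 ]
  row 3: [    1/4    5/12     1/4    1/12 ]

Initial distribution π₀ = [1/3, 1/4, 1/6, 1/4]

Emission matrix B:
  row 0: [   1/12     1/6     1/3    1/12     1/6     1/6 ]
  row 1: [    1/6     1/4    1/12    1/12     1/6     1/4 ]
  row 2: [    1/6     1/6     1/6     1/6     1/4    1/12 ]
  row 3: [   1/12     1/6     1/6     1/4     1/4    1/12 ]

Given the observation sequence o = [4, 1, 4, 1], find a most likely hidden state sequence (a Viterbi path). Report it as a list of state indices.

path = [3, 1, 2, 1]

t=0: δ = [5.556e-02, 4.167e-02, 4.167e-02, 6.250e-02]  (obs o_0=4)
t=1: δ = [2.604e-03, 6.510e-03, 2.604e-03, 3.086e-03]  ψ = [3, 3, 3, 0]  (obs o_1=1)
t=2: δ = [3.617e-04, 2.143e-04, 5.425e-04, 4.069e-04]  ψ = [1, 3, 1, 1]  (obs o_2=4)
t=3: δ = [2.261e-05, 4.521e-05, 1.695e-05, 2.261e-05]  ψ = [2, 2, 3, 2]  (obs o_3=1)
backtrack: best end state = 1; path = [3, 1, 2, 1]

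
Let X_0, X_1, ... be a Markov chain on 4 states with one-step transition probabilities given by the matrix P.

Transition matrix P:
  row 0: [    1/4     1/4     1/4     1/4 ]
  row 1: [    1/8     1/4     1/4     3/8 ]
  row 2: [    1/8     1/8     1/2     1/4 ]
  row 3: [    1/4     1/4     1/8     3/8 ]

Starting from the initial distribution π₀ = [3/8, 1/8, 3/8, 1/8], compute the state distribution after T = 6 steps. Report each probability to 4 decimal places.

π = [0.1880, 0.2149, 0.2807, 0.3164]

t=0: π = [0.3750, 0.1250, 0.3750, 0.1250]
t=1: π = [0.1875, 0.2031, 0.3281, 0.2813]
t=2: π = [0.1836, 0.2090, 0.2969, 0.3105]
t=3: π = [0.1868, 0.2129, 0.2854, 0.3149]
t=4: π = [0.1877, 0.2143, 0.2820, 0.3160]
t=5: π = [0.1880, 0.2148, 0.2810, 0.3163]
t=6: π = [0.1880, 0.2149, 0.2807, 0.3164]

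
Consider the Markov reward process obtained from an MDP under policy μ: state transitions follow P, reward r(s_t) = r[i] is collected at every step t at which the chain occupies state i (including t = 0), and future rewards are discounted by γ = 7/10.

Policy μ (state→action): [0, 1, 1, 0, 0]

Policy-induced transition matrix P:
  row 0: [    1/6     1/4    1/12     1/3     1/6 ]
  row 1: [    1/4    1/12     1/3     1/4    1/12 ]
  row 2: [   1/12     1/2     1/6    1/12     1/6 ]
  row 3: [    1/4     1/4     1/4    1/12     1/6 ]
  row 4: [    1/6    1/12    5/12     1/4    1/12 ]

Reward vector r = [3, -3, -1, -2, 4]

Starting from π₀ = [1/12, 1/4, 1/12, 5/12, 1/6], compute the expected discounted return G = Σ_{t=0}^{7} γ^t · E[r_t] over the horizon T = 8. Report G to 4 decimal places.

t=0: π = [0.0833, 0.2500, 0.0833, 0.4167, 0.1667], E[r] = -0.7500, γ^t·E[r] = -0.750000, running G = -0.750000
t=1: π = [0.2153, 0.2014, 0.2778, 0.1736, 0.1319], E[r] = -0.0556, γ^t·E[r] = -0.038889, running G = -0.788889
t=2: π = [0.1748, 0.2639, 0.2297, 0.1927, 0.1389], E[r] = -0.3270, γ^t·E[r] = -0.160214, running G = -0.949103
t=3: π = [0.1856, 0.2403, 0.2469, 0.1942, 0.1331], E[r] = -0.2670, γ^t·E[r] = -0.091573, running G = -1.040676
t=4: π = [0.1823, 0.2495, 0.2407, 0.1920, 0.1355], E[r] = -0.2840, γ^t·E[r] = -0.068183, running G = -1.108859
t=5: π = [0.1834, 0.2460, 0.2429, 0.1931, 0.1346], E[r] = -0.2786, γ^t·E[r] = -0.046826, running G = -1.155685
t=6: π = [0.1830, 0.2473, 0.2421, 0.1926, 0.1350], E[r] = -0.2804, γ^t·E[r] = -0.032991, running G = -1.188675
t=7: π = [0.1831, 0.2468, 0.2424, 0.1928, 0.1348], E[r] = -0.2798, γ^t·E[r] = -0.023041, running G = -1.211716

G = -1.2117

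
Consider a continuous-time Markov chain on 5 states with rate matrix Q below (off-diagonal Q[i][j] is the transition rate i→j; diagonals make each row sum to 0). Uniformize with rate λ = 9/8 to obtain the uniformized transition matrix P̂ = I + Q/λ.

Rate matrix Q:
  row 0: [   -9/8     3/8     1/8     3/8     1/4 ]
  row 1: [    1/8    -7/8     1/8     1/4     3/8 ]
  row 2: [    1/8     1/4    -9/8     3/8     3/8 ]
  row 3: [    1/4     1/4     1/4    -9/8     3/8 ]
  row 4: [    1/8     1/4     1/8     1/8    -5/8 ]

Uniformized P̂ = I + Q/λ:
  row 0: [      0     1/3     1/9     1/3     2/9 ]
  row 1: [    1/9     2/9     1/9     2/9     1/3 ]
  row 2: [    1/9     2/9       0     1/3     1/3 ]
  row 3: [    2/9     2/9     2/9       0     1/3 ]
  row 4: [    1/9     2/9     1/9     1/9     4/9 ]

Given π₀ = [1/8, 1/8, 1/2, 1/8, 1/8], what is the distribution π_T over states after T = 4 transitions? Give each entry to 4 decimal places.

π = [0.1182, 0.2349, 0.1183, 0.1680, 0.3606]

t=0: π = [0.1250, 0.1250, 0.5000, 0.1250, 0.1250]
t=1: π = [0.1111, 0.2361, 0.0694, 0.2500, 0.3333]
t=2: π = [0.1265, 0.2346, 0.1312, 0.1497, 0.3580]
t=3: π = [0.1137, 0.2363, 0.1132, 0.1778, 0.3591]
t=4: π = [0.1182, 0.2349, 0.1183, 0.1680, 0.3606]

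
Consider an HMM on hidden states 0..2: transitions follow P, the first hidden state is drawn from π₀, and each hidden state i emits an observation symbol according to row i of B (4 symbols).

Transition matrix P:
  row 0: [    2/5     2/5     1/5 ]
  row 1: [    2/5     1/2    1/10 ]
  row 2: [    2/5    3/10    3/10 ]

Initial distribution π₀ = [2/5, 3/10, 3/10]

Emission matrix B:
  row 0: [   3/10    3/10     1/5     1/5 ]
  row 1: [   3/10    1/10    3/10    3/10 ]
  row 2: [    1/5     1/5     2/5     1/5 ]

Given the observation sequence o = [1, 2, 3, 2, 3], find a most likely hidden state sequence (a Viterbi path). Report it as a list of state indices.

t=0: δ = [1.200e-01, 3.000e-02, 6.000e-02]  (obs o_0=1)
t=1: δ = [9.600e-03, 1.440e-02, 9.600e-03]  ψ = [0, 0, 0]  (obs o_1=2)
t=2: δ = [1.152e-03, 2.160e-03, 5.760e-04]  ψ = [1, 1, 2]  (obs o_2=3)
t=3: δ = [1.728e-04, 3.240e-04, 9.216e-05]  ψ = [1, 1, 0]  (obs o_3=2)
t=4: δ = [2.592e-05, 4.860e-05, 6.912e-06]  ψ = [1, 1, 0]  (obs o_4=3)
backtrack: best end state = 1; path = [0, 1, 1, 1, 1]

path = [0, 1, 1, 1, 1]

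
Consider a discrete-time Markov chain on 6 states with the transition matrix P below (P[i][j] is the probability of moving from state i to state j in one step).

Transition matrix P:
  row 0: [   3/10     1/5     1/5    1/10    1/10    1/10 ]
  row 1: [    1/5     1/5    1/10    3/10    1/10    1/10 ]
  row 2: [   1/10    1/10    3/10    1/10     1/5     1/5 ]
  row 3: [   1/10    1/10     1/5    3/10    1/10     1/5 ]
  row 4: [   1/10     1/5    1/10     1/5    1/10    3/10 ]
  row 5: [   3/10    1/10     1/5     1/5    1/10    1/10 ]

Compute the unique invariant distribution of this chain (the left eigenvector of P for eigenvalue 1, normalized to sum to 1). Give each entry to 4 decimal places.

π = [0.1838, 0.1448, 0.1929, 0.1965, 0.1193, 0.1628]

Balance equations π_j = Σ_i π_i·P[i][j]:
  π_0 = 3/10·π_0 + 1/5·π_1 + 1/10·π_2 + 1/10·π_3 + 1/10·π_4 + 3/10·π_5
  π_1 = 1/5·π_0 + 1/5·π_1 + 1/10·π_2 + 1/10·π_3 + 1/5·π_4 + 1/10·π_5
  π_2 = 1/5·π_0 + 1/10·π_1 + 3/10·π_2 + 1/5·π_3 + 1/10·π_4 + 1/5·π_5
  π_3 = 1/10·π_0 + 3/10·π_1 + 1/10·π_2 + 3/10·π_3 + 1/5·π_4 + 1/5·π_5
  π_4 = 1/10·π_0 + 1/10·π_1 + 1/5·π_2 + 1/10·π_3 + 1/10·π_4 + 1/10·π_5
  normalize: π_0 + π_1 + π_2 + π_3 + π_4 + π_5 = 1
Solving the linear system gives exactly π = [13414/72983, 10567/72983, 14077/72983, 14338/72983, 8706/72983, 11881/72983].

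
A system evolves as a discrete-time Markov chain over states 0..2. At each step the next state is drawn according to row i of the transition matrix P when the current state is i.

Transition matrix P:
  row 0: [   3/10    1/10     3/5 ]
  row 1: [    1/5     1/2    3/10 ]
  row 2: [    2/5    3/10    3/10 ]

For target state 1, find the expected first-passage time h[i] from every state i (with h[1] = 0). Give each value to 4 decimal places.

First-step conditioning: h[1] = 0; for i ≠ 1, h[i] = 1 + Σ_k P[i][k]·h[k].
  h[0] = 1 + 3/10·h[0] + 3/5·h[2]
  h[2] = 1 + 2/5·h[0] + 3/10·h[2]
Solving the 2×2 linear system over states ≠ 1 gives exactly h = [26/5, 0, 22/5] (h[1] = 0 is the target).

h = [5.2000, 0.0000, 4.4000]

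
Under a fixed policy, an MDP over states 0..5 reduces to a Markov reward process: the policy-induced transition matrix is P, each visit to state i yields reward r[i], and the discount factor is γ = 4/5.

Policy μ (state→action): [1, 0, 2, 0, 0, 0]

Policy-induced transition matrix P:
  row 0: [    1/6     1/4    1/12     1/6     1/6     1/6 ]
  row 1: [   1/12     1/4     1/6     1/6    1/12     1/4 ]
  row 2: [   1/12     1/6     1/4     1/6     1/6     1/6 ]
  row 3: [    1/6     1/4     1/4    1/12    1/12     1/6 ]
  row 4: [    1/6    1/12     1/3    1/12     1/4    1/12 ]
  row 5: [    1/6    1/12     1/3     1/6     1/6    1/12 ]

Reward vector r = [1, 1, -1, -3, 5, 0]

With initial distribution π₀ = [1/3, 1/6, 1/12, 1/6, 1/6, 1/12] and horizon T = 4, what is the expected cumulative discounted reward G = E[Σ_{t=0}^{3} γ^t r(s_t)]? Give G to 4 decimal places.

G = 1.6138

t=0: π = [0.3333, 0.1667, 0.0833, 0.1667, 0.1667, 0.0833], E[r] = 0.7500, γ^t·E[r] = 0.750000, running G = 0.750000
t=1: π = [0.1458, 0.2014, 0.2014, 0.1389, 0.1528, 0.1597], E[r] = 0.4931, γ^t·E[r] = 0.394444, running G = 1.144444
t=2: π = [0.1331, 0.1811, 0.2350, 0.1424, 0.1510, 0.1574], E[r] = 0.4074, γ^t·E[r] = 0.260741, running G = 1.405185
t=3: π = [0.1320, 0.1790, 0.2384, 0.1422, 0.1523, 0.1561], E[r] = 0.4074, γ^t·E[r] = 0.208593, running G = 1.613778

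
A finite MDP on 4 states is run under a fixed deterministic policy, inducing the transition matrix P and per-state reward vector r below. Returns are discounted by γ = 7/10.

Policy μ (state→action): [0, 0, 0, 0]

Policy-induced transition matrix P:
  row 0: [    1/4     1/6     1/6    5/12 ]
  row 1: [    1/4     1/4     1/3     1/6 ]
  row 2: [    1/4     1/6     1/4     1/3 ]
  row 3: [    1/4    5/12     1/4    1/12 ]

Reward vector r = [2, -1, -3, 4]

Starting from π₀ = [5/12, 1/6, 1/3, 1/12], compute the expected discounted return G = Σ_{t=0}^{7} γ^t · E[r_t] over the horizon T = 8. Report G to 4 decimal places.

G = 1.3237

t=0: π = [0.4167, 0.1667, 0.3333, 0.0833], E[r] = 0.0000, γ^t·E[r] = 0.000000, running G = 0.000000
t=1: π = [0.2500, 0.2014, 0.2292, 0.3194], E[r] = 0.8889, γ^t·E[r] = 0.622222, running G = 0.622222
t=2: π = [0.2500, 0.2633, 0.2459, 0.2407], E[r] = 0.4618, γ^t·E[r] = 0.226285, running G = 0.848507
t=3: π = [0.2500, 0.2488, 0.2511, 0.2501], E[r] = 0.4983, γ^t·E[r] = 0.170905, running G = 1.019411
t=4: π = [0.2500, 0.2499, 0.2499, 0.2502], E[r] = 0.5011, γ^t·E[r] = 0.120311, running G = 1.139722
t=5: π = [0.2500, 0.2500, 0.2500, 0.2500], E[r] = 0.4999, γ^t·E[r] = 0.084011, running G = 1.223733
t=6: π = [0.2500, 0.2500, 0.2500, 0.2500], E[r] = 0.5000, γ^t·E[r] = 0.058825, running G = 1.282557
t=7: π = [0.2500, 0.2500, 0.2500, 0.2500], E[r] = 0.5000, γ^t·E[r] = 0.041177, running G = 1.323735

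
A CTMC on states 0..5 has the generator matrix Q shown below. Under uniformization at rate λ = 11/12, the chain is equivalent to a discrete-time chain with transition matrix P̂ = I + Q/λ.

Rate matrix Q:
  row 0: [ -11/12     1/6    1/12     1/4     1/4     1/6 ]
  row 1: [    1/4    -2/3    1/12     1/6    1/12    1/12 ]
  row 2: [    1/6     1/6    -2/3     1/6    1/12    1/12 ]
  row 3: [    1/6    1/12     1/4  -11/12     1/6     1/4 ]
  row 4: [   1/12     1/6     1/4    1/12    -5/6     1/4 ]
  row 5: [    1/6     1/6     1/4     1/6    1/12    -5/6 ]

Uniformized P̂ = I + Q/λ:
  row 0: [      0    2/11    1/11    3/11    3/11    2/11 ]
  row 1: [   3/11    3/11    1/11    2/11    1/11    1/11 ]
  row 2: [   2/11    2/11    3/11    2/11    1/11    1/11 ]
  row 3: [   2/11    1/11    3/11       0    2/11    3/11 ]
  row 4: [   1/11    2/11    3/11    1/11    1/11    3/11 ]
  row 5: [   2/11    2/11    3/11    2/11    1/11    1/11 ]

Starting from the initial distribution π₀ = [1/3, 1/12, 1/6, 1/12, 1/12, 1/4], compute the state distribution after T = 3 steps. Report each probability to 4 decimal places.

t=0: π = [0.3333, 0.0833, 0.1667, 0.0833, 0.0833, 0.2500]
t=1: π = [0.1212, 0.1818, 0.1970, 0.1894, 0.1591, 0.1515]
t=2: π = [0.1618, 0.1811, 0.2176, 0.1439, 0.1302, 0.1653]
t=3: π = [0.1570, 0.1852, 0.2104, 0.1585, 0.1334, 0.1555]

π = [0.1570, 0.1852, 0.2104, 0.1585, 0.1334, 0.1555]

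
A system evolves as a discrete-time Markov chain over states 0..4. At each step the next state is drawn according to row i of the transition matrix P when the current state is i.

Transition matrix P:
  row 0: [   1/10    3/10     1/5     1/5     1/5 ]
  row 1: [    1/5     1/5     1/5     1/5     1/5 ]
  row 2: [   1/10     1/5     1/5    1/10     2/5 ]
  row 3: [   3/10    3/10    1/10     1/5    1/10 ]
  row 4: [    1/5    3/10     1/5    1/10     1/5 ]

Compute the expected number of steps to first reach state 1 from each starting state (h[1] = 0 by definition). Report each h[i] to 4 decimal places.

h = [3.5512, 0.0000, 3.9107, 3.5149, 3.5548]

First-step conditioning: h[1] = 0; for i ≠ 1, h[i] = 1 + Σ_k P[i][k]·h[k].
  h[0] = 1 + 1/10·h[0] + 1/5·h[2] + 1/5·h[3] + 1/5·h[4]
  h[2] = 1 + 1/10·h[0] + 1/5·h[2] + 1/10·h[3] + 2/5·h[4]
  h[3] = 1 + 3/10·h[0] + 1/10·h[2] + 1/5·h[3] + 1/10·h[4]
  h[4] = 1 + 1/5·h[0] + 1/5·h[2] + 1/10·h[3] + 1/5·h[4]
Solving the 4×4 linear system over states ≠ 1 gives exactly h = [1630/459, 0, 1795/459, 4840/1377, 4895/1377] (h[1] = 0 is the target).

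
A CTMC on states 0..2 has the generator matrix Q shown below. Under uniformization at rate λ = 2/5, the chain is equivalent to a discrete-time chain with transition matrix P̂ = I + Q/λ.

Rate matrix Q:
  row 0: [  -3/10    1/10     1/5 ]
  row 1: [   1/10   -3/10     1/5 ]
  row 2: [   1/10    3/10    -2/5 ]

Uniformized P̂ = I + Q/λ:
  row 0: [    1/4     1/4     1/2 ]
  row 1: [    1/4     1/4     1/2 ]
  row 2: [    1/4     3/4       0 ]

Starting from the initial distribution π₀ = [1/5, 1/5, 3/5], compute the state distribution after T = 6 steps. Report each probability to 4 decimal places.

π = [0.2500, 0.4125, 0.3375]

t=0: π = [0.2000, 0.2000, 0.6000]
t=1: π = [0.2500, 0.5500, 0.2000]
t=2: π = [0.2500, 0.3500, 0.4000]
t=3: π = [0.2500, 0.4500, 0.3000]
t=4: π = [0.2500, 0.4000, 0.3500]
t=5: π = [0.2500, 0.4250, 0.3250]
t=6: π = [0.2500, 0.4125, 0.3375]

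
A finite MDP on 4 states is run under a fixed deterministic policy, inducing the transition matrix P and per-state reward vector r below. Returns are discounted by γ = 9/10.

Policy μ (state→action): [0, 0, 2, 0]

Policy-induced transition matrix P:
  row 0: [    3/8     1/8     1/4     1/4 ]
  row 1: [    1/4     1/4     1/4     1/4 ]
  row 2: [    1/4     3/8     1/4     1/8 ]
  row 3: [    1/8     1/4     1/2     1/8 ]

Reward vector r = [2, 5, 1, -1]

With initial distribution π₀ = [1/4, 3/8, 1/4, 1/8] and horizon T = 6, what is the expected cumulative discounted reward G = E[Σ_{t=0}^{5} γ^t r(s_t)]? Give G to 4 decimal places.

t=0: π = [0.2500, 0.3750, 0.2500, 0.1250], E[r] = 2.5000, γ^t·E[r] = 2.500000, running G = 2.500000
t=1: π = [0.2656, 0.2500, 0.2813, 0.2031], E[r] = 1.8594, γ^t·E[r] = 1.673438, running G = 4.173438
t=2: π = [0.2578, 0.2520, 0.3008, 0.1895], E[r] = 1.8867, γ^t·E[r] = 1.528242, running G = 5.701680
t=3: π = [0.2585, 0.2554, 0.2974, 0.1887], E[r] = 1.9026, γ^t·E[r] = 1.386987, running G = 7.088666
t=4: π = [0.2587, 0.2549, 0.2972, 0.1892], E[r] = 1.8997, γ^t·E[r] = 1.246366, running G = 8.335032
t=5: π = [0.2587, 0.2548, 0.2973, 0.1892], E[r] = 1.8995, γ^t·E[r] = 1.121646, running G = 9.456678

G = 9.4567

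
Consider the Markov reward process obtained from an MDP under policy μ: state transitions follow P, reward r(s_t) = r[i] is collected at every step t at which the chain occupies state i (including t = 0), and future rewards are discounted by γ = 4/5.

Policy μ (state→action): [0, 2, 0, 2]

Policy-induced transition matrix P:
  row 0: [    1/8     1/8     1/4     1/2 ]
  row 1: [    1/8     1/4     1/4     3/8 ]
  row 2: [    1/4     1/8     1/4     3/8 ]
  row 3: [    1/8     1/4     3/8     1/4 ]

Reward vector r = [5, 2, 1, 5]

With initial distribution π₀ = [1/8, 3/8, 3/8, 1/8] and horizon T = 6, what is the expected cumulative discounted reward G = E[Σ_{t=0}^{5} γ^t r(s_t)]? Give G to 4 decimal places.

G = 11.1946

t=0: π = [0.1250, 0.3750, 0.3750, 0.1250], E[r] = 2.3750, γ^t·E[r] = 2.375000, running G = 2.375000
t=1: π = [0.1719, 0.1875, 0.2656, 0.3750], E[r] = 3.3750, γ^t·E[r] = 2.700000, running G = 5.075000
t=2: π = [0.1582, 0.1953, 0.2969, 0.3496], E[r] = 3.2266, γ^t·E[r] = 2.065000, running G = 7.140000
t=3: π = [0.1621, 0.1931, 0.2937, 0.3511], E[r] = 3.2458, γ^t·E[r] = 1.661875, running G = 8.801875
t=4: π = [0.1617, 0.1930, 0.2939, 0.3514], E[r] = 3.2454, γ^t·E[r] = 1.329313, running G = 10.131188
t=5: π = [0.1617, 0.1931, 0.2939, 0.3513], E[r] = 3.2452, γ^t·E[r] = 1.063374, running G = 11.194561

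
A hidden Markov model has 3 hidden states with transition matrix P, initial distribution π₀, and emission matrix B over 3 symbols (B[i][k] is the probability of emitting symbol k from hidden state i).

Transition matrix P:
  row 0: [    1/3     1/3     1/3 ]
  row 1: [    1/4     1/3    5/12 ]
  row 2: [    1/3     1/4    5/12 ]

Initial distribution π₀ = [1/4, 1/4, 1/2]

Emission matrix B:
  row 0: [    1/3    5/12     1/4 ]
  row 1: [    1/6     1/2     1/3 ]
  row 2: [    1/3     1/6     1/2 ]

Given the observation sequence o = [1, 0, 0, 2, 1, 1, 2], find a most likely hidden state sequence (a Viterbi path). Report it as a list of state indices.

path = [1, 2, 2, 2, 0, 1, 2]

t=0: δ = [1.042e-01, 1.250e-01, 8.333e-02]  (obs o_0=1)
t=1: δ = [1.157e-02, 6.944e-03, 1.736e-02]  ψ = [0, 1, 1]  (obs o_1=0)
t=2: δ = [1.929e-03, 7.234e-04, 2.411e-03]  ψ = [2, 2, 2]  (obs o_2=0)
t=3: δ = [2.009e-04, 2.143e-04, 5.023e-04]  ψ = [2, 0, 2]  (obs o_3=2)
t=4: δ = [6.977e-05, 6.279e-05, 3.489e-05]  ψ = [2, 2, 2]  (obs o_4=1)
t=5: δ = [9.690e-06, 1.163e-05, 4.361e-06]  ψ = [0, 0, 1]  (obs o_5=1)
t=6: δ = [8.075e-07, 1.292e-06, 2.423e-06]  ψ = [0, 1, 1]  (obs o_6=2)
backtrack: best end state = 2; path = [1, 2, 2, 2, 0, 1, 2]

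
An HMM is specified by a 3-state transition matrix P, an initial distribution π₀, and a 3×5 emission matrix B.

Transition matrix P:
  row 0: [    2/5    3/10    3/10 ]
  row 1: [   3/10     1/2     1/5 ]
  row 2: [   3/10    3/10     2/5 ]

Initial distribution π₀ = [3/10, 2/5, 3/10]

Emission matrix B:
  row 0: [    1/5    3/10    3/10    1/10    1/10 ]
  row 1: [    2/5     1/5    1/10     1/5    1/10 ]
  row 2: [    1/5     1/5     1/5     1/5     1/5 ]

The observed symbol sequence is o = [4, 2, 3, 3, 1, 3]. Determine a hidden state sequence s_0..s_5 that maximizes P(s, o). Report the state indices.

path = [2, 0, 1, 1, 1, 1]

t=0: δ = [3.000e-02, 4.000e-02, 6.000e-02]  (obs o_0=4)
t=1: δ = [5.400e-03, 2.000e-03, 4.800e-03]  ψ = [2, 1, 2]  (obs o_1=2)
t=2: δ = [2.160e-04, 3.240e-04, 3.840e-04]  ψ = [0, 0, 2]  (obs o_2=3)
t=3: δ = [1.152e-05, 3.240e-05, 3.072e-05]  ψ = [2, 1, 2]  (obs o_3=3)
t=4: δ = [2.916e-06, 3.240e-06, 2.458e-06]  ψ = [1, 1, 2]  (obs o_4=1)
t=5: δ = [1.166e-07, 3.240e-07, 1.966e-07]  ψ = [0, 1, 2]  (obs o_5=3)
backtrack: best end state = 1; path = [2, 0, 1, 1, 1, 1]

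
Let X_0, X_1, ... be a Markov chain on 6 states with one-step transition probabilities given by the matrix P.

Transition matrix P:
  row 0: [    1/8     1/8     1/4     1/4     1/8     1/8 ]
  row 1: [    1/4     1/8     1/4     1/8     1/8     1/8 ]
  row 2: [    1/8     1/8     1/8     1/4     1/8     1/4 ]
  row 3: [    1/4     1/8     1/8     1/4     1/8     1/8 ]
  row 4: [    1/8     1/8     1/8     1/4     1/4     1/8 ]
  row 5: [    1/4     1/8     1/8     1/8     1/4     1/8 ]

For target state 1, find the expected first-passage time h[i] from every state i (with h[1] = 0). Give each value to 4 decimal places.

h = [8.0000, 0.0000, 8.0000, 8.0000, 8.0000, 8.0000]

First-step conditioning: h[1] = 0; for i ≠ 1, h[i] = 1 + Σ_k P[i][k]·h[k].
  h[0] = 1 + 1/8·h[0] + 1/4·h[2] + 1/4·h[3] + 1/8·h[4] + 1/8·h[5]
  h[2] = 1 + 1/8·h[0] + 1/8·h[2] + 1/4·h[3] + 1/8·h[4] + 1/4·h[5]
  h[3] = 1 + 1/4·h[0] + 1/8·h[2] + 1/4·h[3] + 1/8·h[4] + 1/8·h[5]
  h[4] = 1 + 1/8·h[0] + 1/8·h[2] + 1/4·h[3] + 1/4·h[4] + 1/8·h[5]
  h[5] = 1 + 1/4·h[0] + 1/8·h[2] + 1/8·h[3] + 1/4·h[4] + 1/8·h[5]
Solving the 5×5 linear system over states ≠ 1 gives exactly h = [8, 0, 8, 8, 8, 8] (h[1] = 0 is the target).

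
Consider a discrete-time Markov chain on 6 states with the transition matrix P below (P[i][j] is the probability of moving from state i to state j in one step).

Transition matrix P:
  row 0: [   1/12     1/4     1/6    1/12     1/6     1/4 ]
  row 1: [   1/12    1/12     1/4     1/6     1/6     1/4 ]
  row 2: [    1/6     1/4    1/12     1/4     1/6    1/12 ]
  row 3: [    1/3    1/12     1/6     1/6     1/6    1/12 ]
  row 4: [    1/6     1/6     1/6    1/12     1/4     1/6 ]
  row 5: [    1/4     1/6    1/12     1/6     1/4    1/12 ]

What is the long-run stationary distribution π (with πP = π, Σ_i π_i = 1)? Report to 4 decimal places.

π = [0.1759, 0.1678, 0.1547, 0.1486, 0.1961, 0.1570]

Balance equations π_j = Σ_i π_i·P[i][j]:
  π_0 = 1/12·π_0 + 1/12·π_1 + 1/6·π_2 + 1/3·π_3 + 1/6·π_4 + 1/4·π_5
  π_1 = 1/4·π_0 + 1/12·π_1 + 1/4·π_2 + 1/12·π_3 + 1/6·π_4 + 1/6·π_5
  π_2 = 1/6·π_0 + 1/4·π_1 + 1/12·π_2 + 1/6·π_3 + 1/6·π_4 + 1/12·π_5
  π_3 = 1/12·π_0 + 1/6·π_1 + 1/4·π_2 + 1/6·π_3 + 1/12·π_4 + 1/6·π_5
  π_4 = 1/6·π_0 + 1/6·π_1 + 1/6·π_2 + 1/6·π_3 + 1/4·π_4 + 1/4·π_5
  normalize: π_0 + π_1 + π_2 + π_3 + π_4 + π_5 = 1
Solving the linear system gives exactly π = [55265/314248, 4795/28568, 4419/28568, 46685/314248, 15405/78562, 1121/7142].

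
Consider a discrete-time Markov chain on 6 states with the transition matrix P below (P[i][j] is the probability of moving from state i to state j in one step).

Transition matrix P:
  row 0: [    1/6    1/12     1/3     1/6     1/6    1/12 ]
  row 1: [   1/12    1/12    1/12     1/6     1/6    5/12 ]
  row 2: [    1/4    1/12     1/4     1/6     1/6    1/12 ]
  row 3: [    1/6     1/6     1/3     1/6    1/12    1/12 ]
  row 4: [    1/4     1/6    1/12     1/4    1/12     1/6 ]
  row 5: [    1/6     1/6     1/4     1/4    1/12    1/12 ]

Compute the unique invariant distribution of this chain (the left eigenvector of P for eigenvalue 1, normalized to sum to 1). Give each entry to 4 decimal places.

Balance equations π_j = Σ_i π_i·P[i][j]:
  π_0 = 1/6·π_0 + 1/12·π_1 + 1/4·π_2 + 1/6·π_3 + 1/4·π_4 + 1/6·π_5
  π_1 = 1/12·π_0 + 1/12·π_1 + 1/12·π_2 + 1/6·π_3 + 1/6·π_4 + 1/6·π_5
  π_2 = 1/3·π_0 + 1/12·π_1 + 1/4·π_2 + 1/3·π_3 + 1/12·π_4 + 1/4·π_5
  π_3 = 1/6·π_0 + 1/6·π_1 + 1/6·π_2 + 1/6·π_3 + 1/4·π_4 + 1/4·π_5
  π_4 = 1/6·π_0 + 1/6·π_1 + 1/6·π_2 + 1/12·π_3 + 1/12·π_4 + 1/12·π_5
  normalize: π_0 + π_1 + π_2 + π_3 + π_4 + π_5 = 1
Solving the linear system gives exactly π = [599/3198, 893/7380, 22993/95940, 116/615, 238/1845, 248/1845].

π = [0.1873, 0.1210, 0.2397, 0.1886, 0.1290, 0.1344]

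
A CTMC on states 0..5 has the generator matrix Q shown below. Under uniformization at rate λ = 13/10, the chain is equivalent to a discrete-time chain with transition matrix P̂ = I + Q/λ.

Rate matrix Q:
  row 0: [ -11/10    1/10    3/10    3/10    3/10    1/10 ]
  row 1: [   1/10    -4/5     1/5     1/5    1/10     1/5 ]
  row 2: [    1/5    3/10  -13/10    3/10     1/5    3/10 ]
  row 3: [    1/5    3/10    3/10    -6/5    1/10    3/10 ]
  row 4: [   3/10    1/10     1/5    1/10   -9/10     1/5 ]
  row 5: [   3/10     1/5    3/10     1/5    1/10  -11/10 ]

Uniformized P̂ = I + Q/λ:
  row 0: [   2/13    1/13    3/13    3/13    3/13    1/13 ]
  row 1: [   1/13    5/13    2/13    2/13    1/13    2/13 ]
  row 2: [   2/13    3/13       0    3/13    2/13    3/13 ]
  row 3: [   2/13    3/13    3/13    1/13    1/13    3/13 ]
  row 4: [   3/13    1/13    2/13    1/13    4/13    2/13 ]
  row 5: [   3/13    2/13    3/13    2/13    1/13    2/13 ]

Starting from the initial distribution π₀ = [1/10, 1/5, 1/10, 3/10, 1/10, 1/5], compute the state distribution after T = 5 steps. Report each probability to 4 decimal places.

t=0: π = [0.1000, 0.2000, 0.1000, 0.3000, 0.1000, 0.2000]
t=1: π = [0.1615, 0.2154, 0.1846, 0.1385, 0.1231, 0.1769]
t=2: π = [0.1604, 0.2065, 0.1621, 0.1604, 0.1444, 0.1663]
t=3: π = [0.1619, 0.2029, 0.1664, 0.1552, 0.1474, 0.1663]
t=4: π = [0.1624, 0.2016, 0.1654, 0.1558, 0.1486, 0.1661]
t=5: π = [0.1626, 0.2012, 0.1657, 0.1556, 0.1489, 0.1661]

π = [0.1626, 0.2012, 0.1657, 0.1556, 0.1489, 0.1661]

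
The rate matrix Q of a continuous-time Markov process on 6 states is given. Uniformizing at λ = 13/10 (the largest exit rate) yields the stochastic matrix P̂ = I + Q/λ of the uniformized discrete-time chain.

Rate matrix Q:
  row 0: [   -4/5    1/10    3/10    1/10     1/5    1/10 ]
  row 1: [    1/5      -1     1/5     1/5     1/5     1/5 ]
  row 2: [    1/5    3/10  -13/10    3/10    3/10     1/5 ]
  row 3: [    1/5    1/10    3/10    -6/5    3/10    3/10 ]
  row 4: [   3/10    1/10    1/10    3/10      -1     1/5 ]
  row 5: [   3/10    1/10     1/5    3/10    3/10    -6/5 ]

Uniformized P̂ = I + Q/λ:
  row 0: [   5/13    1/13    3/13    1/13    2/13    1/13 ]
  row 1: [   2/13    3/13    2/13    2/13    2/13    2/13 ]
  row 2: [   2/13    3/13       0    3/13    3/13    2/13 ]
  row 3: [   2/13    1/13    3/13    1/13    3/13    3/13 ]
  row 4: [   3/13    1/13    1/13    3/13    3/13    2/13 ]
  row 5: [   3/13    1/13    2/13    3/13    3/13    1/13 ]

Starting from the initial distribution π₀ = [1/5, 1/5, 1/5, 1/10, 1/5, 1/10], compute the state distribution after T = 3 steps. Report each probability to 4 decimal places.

π = [0.2335, 0.1180, 0.1455, 0.1615, 0.2039, 0.1376]

t=0: π = [0.2000, 0.2000, 0.2000, 0.1000, 0.2000, 0.1000]
t=1: π = [0.2231, 0.1385, 0.1308, 0.1692, 0.2000, 0.1385]
t=2: π = [0.2314, 0.1183, 0.1485, 0.1598, 0.2030, 0.1391]
t=3: π = [0.2335, 0.1180, 0.1455, 0.1615, 0.2039, 0.1376]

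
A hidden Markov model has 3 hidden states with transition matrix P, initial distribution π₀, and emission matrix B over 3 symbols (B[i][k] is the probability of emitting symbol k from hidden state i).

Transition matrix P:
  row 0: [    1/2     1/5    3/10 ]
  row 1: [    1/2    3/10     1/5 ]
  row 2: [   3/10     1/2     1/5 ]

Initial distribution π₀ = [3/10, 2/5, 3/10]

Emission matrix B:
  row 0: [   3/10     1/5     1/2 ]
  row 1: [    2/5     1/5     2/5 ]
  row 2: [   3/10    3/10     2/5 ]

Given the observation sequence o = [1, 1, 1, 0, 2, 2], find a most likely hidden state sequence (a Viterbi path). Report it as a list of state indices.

t=0: δ = [6.000e-02, 8.000e-02, 9.000e-02]  (obs o_0=1)
t=1: δ = [8.000e-03, 9.000e-03, 5.400e-03]  ψ = [1, 2, 0]  (obs o_1=1)
t=2: δ = [9.000e-04, 5.400e-04, 7.200e-04]  ψ = [1, 1, 0]  (obs o_2=1)
t=3: δ = [1.350e-04, 1.440e-04, 8.100e-05]  ψ = [0, 2, 0]  (obs o_3=0)
t=4: δ = [3.600e-05, 1.728e-05, 1.620e-05]  ψ = [1, 1, 0]  (obs o_4=2)
t=5: δ = [9.000e-06, 3.240e-06, 4.320e-06]  ψ = [0, 2, 0]  (obs o_5=2)
backtrack: best end state = 0; path = [1, 0, 2, 1, 0, 0]

path = [1, 0, 2, 1, 0, 0]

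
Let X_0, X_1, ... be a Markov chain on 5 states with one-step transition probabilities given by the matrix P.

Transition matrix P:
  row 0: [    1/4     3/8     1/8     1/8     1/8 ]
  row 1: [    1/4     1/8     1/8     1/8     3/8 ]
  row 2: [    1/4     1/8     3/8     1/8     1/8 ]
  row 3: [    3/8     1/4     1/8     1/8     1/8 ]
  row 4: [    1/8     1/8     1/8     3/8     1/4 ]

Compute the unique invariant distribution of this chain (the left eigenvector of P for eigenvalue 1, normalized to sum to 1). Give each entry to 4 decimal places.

π = [0.2466, 0.2086, 0.1667, 0.1756, 0.2025]

Balance equations π_j = Σ_i π_i·P[i][j]:
  π_0 = 1/4·π_0 + 1/4·π_1 + 1/4·π_2 + 3/8·π_3 + 1/8·π_4
  π_1 = 3/8·π_0 + 1/8·π_1 + 1/8·π_2 + 1/4·π_3 + 1/8·π_4
  π_2 = 1/8·π_0 + 1/8·π_1 + 3/8·π_2 + 1/8·π_3 + 1/8·π_4
  π_3 = 1/8·π_0 + 1/8·π_1 + 1/8·π_2 + 1/8·π_3 + 3/8·π_4
  normalize: π_0 + π_1 + π_2 + π_3 + π_4 = 1
Solving the linear system gives exactly π = [147/596, 373/1788, 1/6, 157/894, 181/894].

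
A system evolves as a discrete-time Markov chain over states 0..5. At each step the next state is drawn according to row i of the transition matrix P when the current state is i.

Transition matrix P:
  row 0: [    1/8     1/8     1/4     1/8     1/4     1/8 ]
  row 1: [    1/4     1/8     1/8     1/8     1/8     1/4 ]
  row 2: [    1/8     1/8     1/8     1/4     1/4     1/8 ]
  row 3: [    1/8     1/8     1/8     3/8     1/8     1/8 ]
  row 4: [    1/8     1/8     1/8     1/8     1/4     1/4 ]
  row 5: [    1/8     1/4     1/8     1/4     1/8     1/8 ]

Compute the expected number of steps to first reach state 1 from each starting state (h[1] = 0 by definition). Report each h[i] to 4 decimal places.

First-step conditioning: h[1] = 0; for i ≠ 1, h[i] = 1 + Σ_k P[i][k]·h[k].
  h[0] = 1 + 1/8·h[0] + 1/4·h[2] + 1/8·h[3] + 1/4·h[4] + 1/8·h[5]
  h[2] = 1 + 1/8·h[0] + 1/8·h[2] + 1/4·h[3] + 1/4·h[4] + 1/8·h[5]
  h[3] = 1 + 1/8·h[0] + 1/8·h[2] + 3/8·h[3] + 1/8·h[4] + 1/8·h[5]
  h[4] = 1 + 1/8·h[0] + 1/8·h[2] + 1/8·h[3] + 1/4·h[4] + 1/4·h[5]
  h[5] = 1 + 1/8·h[0] + 1/8·h[2] + 1/4·h[3] + 1/8·h[4] + 1/8·h[5]
Solving the 5×5 linear system over states ≠ 1 gives exactly h = [28600/4113, 0, 9536/1371, 28672/4113, 28160/4113, 25088/4113] (h[1] = 0 is the target).

h = [6.9536, 0.0000, 6.9555, 6.9711, 6.8466, 6.0997]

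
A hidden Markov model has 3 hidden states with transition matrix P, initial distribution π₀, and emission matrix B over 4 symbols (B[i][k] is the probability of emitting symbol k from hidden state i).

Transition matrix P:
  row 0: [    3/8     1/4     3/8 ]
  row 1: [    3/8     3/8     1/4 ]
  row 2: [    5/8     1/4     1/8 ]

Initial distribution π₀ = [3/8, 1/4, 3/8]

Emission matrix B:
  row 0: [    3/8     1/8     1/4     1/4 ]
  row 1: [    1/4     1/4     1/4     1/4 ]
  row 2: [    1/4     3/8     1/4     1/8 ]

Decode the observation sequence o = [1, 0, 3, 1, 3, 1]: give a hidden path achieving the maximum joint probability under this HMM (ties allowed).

t=0: δ = [4.688e-02, 6.250e-02, 1.406e-01]  (obs o_0=1)
t=1: δ = [3.296e-02, 8.789e-03, 4.395e-03]  ψ = [2, 2, 0]  (obs o_1=0)
t=2: δ = [3.090e-03, 2.060e-03, 1.545e-03]  ψ = [0, 0, 0]  (obs o_2=3)
t=3: δ = [1.448e-04, 1.931e-04, 4.345e-04]  ψ = [0, 0, 0]  (obs o_3=1)
t=4: δ = [6.789e-05, 2.716e-05, 6.789e-06]  ψ = [2, 2, 0]  (obs o_4=3)
t=5: δ = [3.183e-06, 4.243e-06, 9.548e-06]  ψ = [0, 0, 0]  (obs o_5=1)
backtrack: best end state = 2; path = [2, 0, 0, 2, 0, 2]

path = [2, 0, 0, 2, 0, 2]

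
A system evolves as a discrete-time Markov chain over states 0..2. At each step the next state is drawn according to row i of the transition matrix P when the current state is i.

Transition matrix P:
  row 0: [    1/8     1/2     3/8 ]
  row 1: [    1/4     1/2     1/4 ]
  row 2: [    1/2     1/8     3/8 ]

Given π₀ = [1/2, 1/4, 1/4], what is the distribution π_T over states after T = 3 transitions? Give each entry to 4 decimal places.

t=0: π = [0.5000, 0.2500, 0.2500]
t=1: π = [0.2500, 0.4063, 0.3438]
t=2: π = [0.3047, 0.3711, 0.3242]
t=3: π = [0.2930, 0.3784, 0.3286]

π = [0.2930, 0.3784, 0.3286]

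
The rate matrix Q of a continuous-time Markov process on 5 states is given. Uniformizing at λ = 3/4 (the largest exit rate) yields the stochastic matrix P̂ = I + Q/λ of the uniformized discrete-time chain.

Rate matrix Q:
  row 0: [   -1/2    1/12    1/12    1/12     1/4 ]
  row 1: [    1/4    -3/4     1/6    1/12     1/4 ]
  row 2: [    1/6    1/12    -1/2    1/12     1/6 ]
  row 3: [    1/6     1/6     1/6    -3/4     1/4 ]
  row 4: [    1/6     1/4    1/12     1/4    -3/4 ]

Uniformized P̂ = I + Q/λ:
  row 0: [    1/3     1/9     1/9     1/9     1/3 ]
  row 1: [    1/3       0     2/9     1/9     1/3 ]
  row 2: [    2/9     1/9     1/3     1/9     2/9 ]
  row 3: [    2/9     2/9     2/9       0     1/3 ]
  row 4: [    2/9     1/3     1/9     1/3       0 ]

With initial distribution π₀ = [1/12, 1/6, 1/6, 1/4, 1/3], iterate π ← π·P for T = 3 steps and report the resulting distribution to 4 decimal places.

t=0: π = [0.0833, 0.1667, 0.1667, 0.2500, 0.3333]
t=1: π = [0.2500, 0.1944, 0.1944, 0.1574, 0.2037]
t=2: π = [0.2716, 0.1523, 0.1934, 0.1389, 0.2438]
t=3: π = [0.2693, 0.1638, 0.1864, 0.1499, 0.2306]

π = [0.2693, 0.1638, 0.1864, 0.1499, 0.2306]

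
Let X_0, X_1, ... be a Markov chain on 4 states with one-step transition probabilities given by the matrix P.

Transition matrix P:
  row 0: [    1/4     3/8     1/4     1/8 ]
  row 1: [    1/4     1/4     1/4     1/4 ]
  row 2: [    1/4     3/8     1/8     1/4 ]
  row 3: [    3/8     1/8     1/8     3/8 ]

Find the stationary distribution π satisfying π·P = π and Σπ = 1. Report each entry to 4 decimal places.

Balance equations π_j = Σ_i π_i·P[i][j]:
  π_0 = 1/4·π_0 + 1/4·π_1 + 1/4·π_2 + 3/8·π_3
  π_1 = 3/8·π_0 + 1/4·π_1 + 3/8·π_2 + 1/8·π_3
  π_2 = 1/4·π_0 + 1/4·π_1 + 1/8·π_2 + 1/8·π_3
  normalize: π_0 + π_1 + π_2 + π_3 = 1
Solving the linear system gives exactly π = [16/57, 143/513, 100/513, 14/57].

π = [0.2807, 0.2788, 0.1949, 0.2456]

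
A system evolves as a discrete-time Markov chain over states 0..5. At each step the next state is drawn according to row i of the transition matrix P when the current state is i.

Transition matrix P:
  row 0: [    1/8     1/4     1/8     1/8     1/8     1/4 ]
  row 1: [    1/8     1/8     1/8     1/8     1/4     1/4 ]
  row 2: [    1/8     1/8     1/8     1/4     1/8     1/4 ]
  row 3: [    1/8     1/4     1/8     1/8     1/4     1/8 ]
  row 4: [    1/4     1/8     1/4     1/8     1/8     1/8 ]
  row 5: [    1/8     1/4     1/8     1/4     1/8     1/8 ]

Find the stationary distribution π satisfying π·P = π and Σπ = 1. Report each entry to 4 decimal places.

π = [0.1461, 0.1872, 0.1461, 0.1664, 0.1692, 0.1849]

Balance equations π_j = Σ_i π_i·P[i][j]:
  π_0 = 1/8·π_0 + 1/8·π_1 + 1/8·π_2 + 1/8·π_3 + 1/4·π_4 + 1/8·π_5
  π_1 = 1/4·π_0 + 1/8·π_1 + 1/8·π_2 + 1/4·π_3 + 1/8·π_4 + 1/4·π_5
  π_2 = 1/8·π_0 + 1/8·π_1 + 1/8·π_2 + 1/8·π_3 + 1/4·π_4 + 1/8·π_5
  π_3 = 1/8·π_0 + 1/8·π_1 + 1/4·π_2 + 1/8·π_3 + 1/8·π_4 + 1/4·π_5
  π_4 = 1/8·π_0 + 1/4·π_1 + 1/8·π_2 + 1/4·π_3 + 1/8·π_4 + 1/8·π_5
  normalize: π_0 + π_1 + π_2 + π_3 + π_4 + π_5 = 1
Solving the linear system gives exactly π = [260/1779, 111/593, 260/1779, 296/1779, 301/1779, 329/1779].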